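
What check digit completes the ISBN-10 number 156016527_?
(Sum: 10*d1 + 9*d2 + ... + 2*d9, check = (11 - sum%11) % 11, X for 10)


Weighted sum: 179
179 mod 11 = 3

Check digit: 8


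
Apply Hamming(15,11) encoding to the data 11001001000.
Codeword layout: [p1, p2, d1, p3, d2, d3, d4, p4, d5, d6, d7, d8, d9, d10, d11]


Parity bits: p1=1, p2=1, p3=0, p4=0

111010001001000


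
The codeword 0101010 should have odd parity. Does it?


Number of 1s: 3

Yes, parity is correct (3 ones)


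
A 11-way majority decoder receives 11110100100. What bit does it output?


Ones: 6 out of 11
Threshold: 6

1 (6/11 voted 1)


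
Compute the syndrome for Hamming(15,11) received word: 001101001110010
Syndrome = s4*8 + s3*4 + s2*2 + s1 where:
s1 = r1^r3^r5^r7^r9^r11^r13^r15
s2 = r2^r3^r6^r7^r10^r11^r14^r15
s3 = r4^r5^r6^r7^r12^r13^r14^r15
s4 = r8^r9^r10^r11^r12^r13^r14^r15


s1=1, s2=1, s3=1, s4=0

Syndrome = 7 (error at position 7)


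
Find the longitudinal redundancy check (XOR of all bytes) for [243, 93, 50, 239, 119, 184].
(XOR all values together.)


XOR chain: 243 ^ 93 ^ 50 ^ 239 ^ 119 ^ 184 = 188

188


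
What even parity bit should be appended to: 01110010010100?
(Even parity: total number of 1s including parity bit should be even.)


Number of 1s in data: 6
Parity bit: 0

0


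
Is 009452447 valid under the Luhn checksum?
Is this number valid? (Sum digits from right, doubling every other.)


Luhn sum = 45
45 mod 10 = 5

Invalid (Luhn sum mod 10 = 5)


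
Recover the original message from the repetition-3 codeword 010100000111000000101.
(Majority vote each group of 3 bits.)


Groups: 010, 100, 000, 111, 000, 000, 101
Majority votes: 0001001

0001001


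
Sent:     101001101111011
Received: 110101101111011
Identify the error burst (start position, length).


XOR: 011100000000000

Burst at position 1, length 3


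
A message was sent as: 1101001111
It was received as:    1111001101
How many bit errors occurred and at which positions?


XOR: 0010000010

2 error(s) at position(s): 2, 8


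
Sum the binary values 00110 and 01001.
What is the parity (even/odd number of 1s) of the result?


00110 = 6
01001 = 9
Sum = 15 = 1111
1s count = 4

even parity (4 ones in 1111)


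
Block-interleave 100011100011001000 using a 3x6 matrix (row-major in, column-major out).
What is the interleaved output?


Matrix:
  100011
  100011
  001000
Read columns: 110000001000110110

110000001000110110


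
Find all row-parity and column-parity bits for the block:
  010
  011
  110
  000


Row parities: 1000
Column parities: 111

Row P: 1000, Col P: 111, Corner: 1


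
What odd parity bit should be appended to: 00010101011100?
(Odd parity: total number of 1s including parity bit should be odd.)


Number of 1s in data: 6
Parity bit: 1

1


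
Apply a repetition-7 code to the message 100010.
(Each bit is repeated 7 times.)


Each bit -> 7 copies

111111100000000000000000000011111110000000


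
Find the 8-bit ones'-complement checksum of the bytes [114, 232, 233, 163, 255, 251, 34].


Sum = 1282 mod 256 = 2
Complement = 253

253


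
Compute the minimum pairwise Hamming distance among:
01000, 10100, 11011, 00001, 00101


Comparing all pairs, minimum distance: 1
Can detect 0 errors, correct 0 errors

1


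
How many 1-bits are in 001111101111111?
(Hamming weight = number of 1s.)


Counting 1s in 001111101111111

12


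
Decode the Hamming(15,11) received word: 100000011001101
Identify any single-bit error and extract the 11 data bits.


Syndrome = 14: error at position 14

Data: 00001001111 (corrected bit 14)


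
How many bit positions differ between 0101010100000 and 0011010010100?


XOR: 0110000110100
Count of 1s: 5

5


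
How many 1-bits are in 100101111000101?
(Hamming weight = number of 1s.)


Counting 1s in 100101111000101

8


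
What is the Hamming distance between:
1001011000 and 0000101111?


XOR: 1001110111
Count of 1s: 7

7


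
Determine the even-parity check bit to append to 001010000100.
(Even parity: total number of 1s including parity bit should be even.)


Number of 1s in data: 3
Parity bit: 1

1


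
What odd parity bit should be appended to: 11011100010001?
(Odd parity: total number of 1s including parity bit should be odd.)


Number of 1s in data: 7
Parity bit: 0

0


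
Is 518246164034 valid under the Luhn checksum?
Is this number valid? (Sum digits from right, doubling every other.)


Luhn sum = 51
51 mod 10 = 1

Invalid (Luhn sum mod 10 = 1)


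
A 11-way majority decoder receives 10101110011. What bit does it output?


Ones: 7 out of 11
Threshold: 6

1 (7/11 voted 1)


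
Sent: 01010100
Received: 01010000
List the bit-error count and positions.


XOR: 00000100

1 error(s) at position(s): 5


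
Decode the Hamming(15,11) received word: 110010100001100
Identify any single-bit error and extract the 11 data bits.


Syndrome = 0: no error detected

Data: 01010001100 (no errors)


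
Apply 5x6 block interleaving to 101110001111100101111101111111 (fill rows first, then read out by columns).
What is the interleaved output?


Matrix:
  101110
  001111
  100101
  111101
  111111
Read columns: 101110001111011111111100101111

101110001111011111111100101111


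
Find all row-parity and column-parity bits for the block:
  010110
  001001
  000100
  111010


Row parities: 1010
Column parities: 100001

Row P: 1010, Col P: 100001, Corner: 0


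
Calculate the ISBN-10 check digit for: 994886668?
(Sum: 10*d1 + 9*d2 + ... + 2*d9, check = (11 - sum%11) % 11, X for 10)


Weighted sum: 395
395 mod 11 = 10

Check digit: 1


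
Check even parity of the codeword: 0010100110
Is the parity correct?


Number of 1s: 4

Yes, parity is correct (4 ones)


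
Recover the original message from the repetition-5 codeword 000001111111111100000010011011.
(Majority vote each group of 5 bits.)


Groups: 00000, 11111, 11111, 10000, 00100, 11011
Majority votes: 011001

011001


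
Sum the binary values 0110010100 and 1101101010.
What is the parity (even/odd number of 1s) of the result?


0110010100 = 404
1101101010 = 874
Sum = 1278 = 10011111110
1s count = 8

even parity (8 ones in 10011111110)


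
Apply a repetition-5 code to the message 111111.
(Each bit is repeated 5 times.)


Each bit -> 5 copies

111111111111111111111111111111


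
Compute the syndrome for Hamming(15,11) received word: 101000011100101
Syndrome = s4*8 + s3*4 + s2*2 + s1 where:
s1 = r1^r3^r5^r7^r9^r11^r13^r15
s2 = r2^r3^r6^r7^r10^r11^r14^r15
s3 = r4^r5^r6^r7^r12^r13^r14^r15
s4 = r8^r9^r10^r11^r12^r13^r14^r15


s1=1, s2=1, s3=0, s4=1

Syndrome = 11 (error at position 11)


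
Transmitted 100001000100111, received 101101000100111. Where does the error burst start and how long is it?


XOR: 001100000000000

Burst at position 2, length 2


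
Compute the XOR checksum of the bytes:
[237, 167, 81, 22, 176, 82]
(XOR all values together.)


XOR chain: 237 ^ 167 ^ 81 ^ 22 ^ 176 ^ 82 = 239

239


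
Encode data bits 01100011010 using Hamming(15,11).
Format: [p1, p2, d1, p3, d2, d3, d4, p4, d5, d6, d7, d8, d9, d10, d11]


Parity bits: p1=0, p2=1, p3=0, p4=1

010011010011010


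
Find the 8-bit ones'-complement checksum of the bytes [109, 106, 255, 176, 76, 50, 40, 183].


Sum = 995 mod 256 = 227
Complement = 28

28


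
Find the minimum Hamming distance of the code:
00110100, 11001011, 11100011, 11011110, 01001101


Comparing all pairs, minimum distance: 2
Can detect 1 errors, correct 0 errors

2


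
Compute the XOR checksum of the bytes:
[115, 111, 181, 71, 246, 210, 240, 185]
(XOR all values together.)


XOR chain: 115 ^ 111 ^ 181 ^ 71 ^ 246 ^ 210 ^ 240 ^ 185 = 131

131


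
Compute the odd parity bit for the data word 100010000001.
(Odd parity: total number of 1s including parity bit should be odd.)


Number of 1s in data: 3
Parity bit: 0

0


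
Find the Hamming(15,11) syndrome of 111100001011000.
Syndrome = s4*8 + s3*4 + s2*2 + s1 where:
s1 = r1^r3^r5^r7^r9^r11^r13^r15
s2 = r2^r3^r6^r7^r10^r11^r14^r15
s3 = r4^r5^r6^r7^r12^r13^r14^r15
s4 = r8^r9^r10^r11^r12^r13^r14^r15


s1=0, s2=1, s3=0, s4=1

Syndrome = 10 (error at position 10)


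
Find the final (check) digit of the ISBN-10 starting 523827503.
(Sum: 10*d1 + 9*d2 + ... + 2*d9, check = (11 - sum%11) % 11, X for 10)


Weighted sum: 221
221 mod 11 = 1

Check digit: X


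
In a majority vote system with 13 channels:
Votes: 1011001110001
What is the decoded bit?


Ones: 7 out of 13
Threshold: 7

1 (7/13 voted 1)


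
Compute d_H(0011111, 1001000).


XOR: 1010111
Count of 1s: 5

5


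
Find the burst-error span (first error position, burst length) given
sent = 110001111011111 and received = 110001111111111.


XOR: 000000000100000

Burst at position 9, length 1


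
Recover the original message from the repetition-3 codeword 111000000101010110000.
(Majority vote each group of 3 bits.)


Groups: 111, 000, 000, 101, 010, 110, 000
Majority votes: 1001010

1001010


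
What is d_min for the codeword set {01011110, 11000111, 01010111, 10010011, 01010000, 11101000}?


Comparing all pairs, minimum distance: 2
Can detect 1 errors, correct 0 errors

2


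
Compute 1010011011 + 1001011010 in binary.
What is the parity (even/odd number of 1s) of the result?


1010011011 = 667
1001011010 = 602
Sum = 1269 = 10011110101
1s count = 7

odd parity (7 ones in 10011110101)


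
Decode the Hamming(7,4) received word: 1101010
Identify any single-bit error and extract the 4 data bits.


Syndrome = 1: error at position 1

Data: 0010 (corrected bit 1)


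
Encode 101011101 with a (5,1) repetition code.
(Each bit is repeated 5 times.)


Each bit -> 5 copies

111110000011111000001111111111111110000011111


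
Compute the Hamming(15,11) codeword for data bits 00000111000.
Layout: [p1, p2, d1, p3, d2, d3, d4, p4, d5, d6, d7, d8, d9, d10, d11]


Parity bits: p1=1, p2=0, p3=1, p4=1

100100010111000


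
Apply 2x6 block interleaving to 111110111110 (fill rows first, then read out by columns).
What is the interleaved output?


Matrix:
  111110
  111110
Read columns: 111111111100

111111111100


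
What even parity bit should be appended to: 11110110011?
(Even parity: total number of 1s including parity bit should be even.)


Number of 1s in data: 8
Parity bit: 0

0


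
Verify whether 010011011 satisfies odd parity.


Number of 1s: 5

Yes, parity is correct (5 ones)


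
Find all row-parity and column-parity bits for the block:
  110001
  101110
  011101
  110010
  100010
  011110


Row parities: 100100
Column parities: 001100

Row P: 100100, Col P: 001100, Corner: 0


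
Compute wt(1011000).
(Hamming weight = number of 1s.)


Counting 1s in 1011000

3


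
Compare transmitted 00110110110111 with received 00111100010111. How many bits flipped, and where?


XOR: 00001010100000

3 error(s) at position(s): 4, 6, 8


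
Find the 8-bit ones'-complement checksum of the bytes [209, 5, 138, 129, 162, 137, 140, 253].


Sum = 1173 mod 256 = 149
Complement = 106

106


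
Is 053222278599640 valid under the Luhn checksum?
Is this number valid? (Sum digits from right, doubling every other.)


Luhn sum = 62
62 mod 10 = 2

Invalid (Luhn sum mod 10 = 2)


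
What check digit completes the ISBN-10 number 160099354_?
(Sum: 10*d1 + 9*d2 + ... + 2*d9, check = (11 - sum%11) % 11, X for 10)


Weighted sum: 198
198 mod 11 = 0

Check digit: 0


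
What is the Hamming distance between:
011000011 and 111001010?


XOR: 100001001
Count of 1s: 3

3


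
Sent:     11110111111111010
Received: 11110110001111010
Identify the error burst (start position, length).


XOR: 00000001110000000

Burst at position 7, length 3


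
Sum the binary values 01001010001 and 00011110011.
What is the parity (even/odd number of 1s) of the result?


01001010001 = 593
00011110011 = 243
Sum = 836 = 1101000100
1s count = 4

even parity (4 ones in 1101000100)


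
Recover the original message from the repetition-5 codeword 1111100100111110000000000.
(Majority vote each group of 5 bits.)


Groups: 11111, 00100, 11111, 00000, 00000
Majority votes: 10100

10100


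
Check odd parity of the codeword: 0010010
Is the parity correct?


Number of 1s: 2

No, parity error (2 ones)


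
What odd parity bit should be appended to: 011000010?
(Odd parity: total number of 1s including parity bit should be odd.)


Number of 1s in data: 3
Parity bit: 0

0


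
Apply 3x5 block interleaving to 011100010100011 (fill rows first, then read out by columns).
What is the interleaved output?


Matrix:
  01110
  00101
  00011
Read columns: 000100110101011

000100110101011


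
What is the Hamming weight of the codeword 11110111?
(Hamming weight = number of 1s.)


Counting 1s in 11110111

7


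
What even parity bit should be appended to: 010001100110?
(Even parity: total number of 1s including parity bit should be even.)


Number of 1s in data: 5
Parity bit: 1

1


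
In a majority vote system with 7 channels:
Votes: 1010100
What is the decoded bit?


Ones: 3 out of 7
Threshold: 4

0 (3/7 voted 1)


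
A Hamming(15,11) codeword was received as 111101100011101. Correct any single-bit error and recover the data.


Syndrome = 0: no error detected

Data: 10110011101 (no errors)


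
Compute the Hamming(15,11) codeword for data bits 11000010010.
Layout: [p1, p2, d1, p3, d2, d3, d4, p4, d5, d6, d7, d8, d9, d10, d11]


Parity bits: p1=1, p2=1, p3=0, p4=0

111010000010010


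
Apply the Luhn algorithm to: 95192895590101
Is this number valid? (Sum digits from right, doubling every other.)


Luhn sum = 63
63 mod 10 = 3

Invalid (Luhn sum mod 10 = 3)


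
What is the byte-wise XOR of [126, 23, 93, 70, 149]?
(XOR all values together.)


XOR chain: 126 ^ 23 ^ 93 ^ 70 ^ 149 = 231

231


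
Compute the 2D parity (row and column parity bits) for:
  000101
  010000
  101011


Row parities: 010
Column parities: 111110

Row P: 010, Col P: 111110, Corner: 1


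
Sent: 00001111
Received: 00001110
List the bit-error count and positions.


XOR: 00000001

1 error(s) at position(s): 7


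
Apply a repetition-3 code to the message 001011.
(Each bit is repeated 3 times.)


Each bit -> 3 copies

000000111000111111


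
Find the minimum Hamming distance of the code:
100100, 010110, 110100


Comparing all pairs, minimum distance: 1
Can detect 0 errors, correct 0 errors

1


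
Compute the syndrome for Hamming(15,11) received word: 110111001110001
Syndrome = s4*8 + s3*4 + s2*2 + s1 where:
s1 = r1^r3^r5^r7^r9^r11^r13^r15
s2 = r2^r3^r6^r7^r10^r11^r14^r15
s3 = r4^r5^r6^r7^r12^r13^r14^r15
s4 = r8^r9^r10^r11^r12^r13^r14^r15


s1=1, s2=1, s3=0, s4=0

Syndrome = 3 (error at position 3)


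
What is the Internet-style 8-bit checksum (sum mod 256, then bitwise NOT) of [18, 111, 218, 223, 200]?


Sum = 770 mod 256 = 2
Complement = 253

253


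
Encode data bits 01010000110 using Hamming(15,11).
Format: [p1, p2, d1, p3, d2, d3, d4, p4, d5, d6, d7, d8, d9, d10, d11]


Parity bits: p1=1, p2=0, p3=0, p4=0

100010100000110


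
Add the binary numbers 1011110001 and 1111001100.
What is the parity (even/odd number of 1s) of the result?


1011110001 = 753
1111001100 = 972
Sum = 1725 = 11010111101
1s count = 8

even parity (8 ones in 11010111101)


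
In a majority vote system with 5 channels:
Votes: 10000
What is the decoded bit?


Ones: 1 out of 5
Threshold: 3

0 (1/5 voted 1)


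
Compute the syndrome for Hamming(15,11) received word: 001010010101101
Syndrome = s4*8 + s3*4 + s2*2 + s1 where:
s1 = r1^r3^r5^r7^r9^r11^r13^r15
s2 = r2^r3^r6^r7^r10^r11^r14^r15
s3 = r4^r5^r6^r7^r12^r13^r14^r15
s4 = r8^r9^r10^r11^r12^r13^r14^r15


s1=0, s2=1, s3=0, s4=1

Syndrome = 10 (error at position 10)


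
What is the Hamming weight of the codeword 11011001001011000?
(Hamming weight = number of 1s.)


Counting 1s in 11011001001011000

8


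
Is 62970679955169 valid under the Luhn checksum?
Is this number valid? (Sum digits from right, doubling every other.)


Luhn sum = 69
69 mod 10 = 9

Invalid (Luhn sum mod 10 = 9)


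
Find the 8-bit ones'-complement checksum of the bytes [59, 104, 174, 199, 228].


Sum = 764 mod 256 = 252
Complement = 3

3


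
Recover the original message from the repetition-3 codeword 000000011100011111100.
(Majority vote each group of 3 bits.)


Groups: 000, 000, 011, 100, 011, 111, 100
Majority votes: 0010110

0010110


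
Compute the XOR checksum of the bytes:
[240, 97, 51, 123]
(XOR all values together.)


XOR chain: 240 ^ 97 ^ 51 ^ 123 = 217

217


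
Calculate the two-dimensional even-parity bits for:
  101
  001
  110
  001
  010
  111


Row parities: 010111
Column parities: 110

Row P: 010111, Col P: 110, Corner: 0


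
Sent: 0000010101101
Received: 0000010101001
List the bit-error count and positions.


XOR: 0000000000100

1 error(s) at position(s): 10


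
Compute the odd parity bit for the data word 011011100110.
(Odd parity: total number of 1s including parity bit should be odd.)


Number of 1s in data: 7
Parity bit: 0

0


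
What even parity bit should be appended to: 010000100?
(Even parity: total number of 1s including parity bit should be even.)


Number of 1s in data: 2
Parity bit: 0

0


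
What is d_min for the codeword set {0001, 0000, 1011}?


Comparing all pairs, minimum distance: 1
Can detect 0 errors, correct 0 errors

1


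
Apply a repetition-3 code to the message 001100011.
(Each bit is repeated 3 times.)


Each bit -> 3 copies

000000111111000000000111111


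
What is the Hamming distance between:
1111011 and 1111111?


XOR: 0000100
Count of 1s: 1

1


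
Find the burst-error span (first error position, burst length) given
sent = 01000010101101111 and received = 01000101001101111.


XOR: 00000111100000000

Burst at position 5, length 4


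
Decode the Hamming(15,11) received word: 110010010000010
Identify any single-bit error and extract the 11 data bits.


Syndrome = 0: no error detected

Data: 01000000010 (no errors)


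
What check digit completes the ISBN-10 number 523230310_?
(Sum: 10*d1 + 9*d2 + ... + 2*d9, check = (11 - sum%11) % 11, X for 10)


Weighted sum: 139
139 mod 11 = 7

Check digit: 4


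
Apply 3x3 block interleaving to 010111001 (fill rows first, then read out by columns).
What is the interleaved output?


Matrix:
  010
  111
  001
Read columns: 010110011

010110011


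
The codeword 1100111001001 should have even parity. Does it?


Number of 1s: 7

No, parity error (7 ones)


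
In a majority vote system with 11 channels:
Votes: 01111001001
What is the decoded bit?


Ones: 6 out of 11
Threshold: 6

1 (6/11 voted 1)


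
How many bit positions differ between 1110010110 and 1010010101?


XOR: 0100000011
Count of 1s: 3

3


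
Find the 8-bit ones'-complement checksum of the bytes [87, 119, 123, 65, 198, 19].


Sum = 611 mod 256 = 99
Complement = 156

156


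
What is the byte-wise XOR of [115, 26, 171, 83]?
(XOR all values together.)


XOR chain: 115 ^ 26 ^ 171 ^ 83 = 145

145


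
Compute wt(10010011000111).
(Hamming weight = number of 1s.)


Counting 1s in 10010011000111

7


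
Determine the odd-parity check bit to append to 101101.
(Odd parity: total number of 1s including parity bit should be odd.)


Number of 1s in data: 4
Parity bit: 1

1


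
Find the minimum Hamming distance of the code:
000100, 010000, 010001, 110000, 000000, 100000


Comparing all pairs, minimum distance: 1
Can detect 0 errors, correct 0 errors

1


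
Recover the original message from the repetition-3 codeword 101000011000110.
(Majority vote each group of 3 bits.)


Groups: 101, 000, 011, 000, 110
Majority votes: 10101

10101


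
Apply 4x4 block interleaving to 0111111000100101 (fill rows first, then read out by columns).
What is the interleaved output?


Matrix:
  0111
  1110
  0010
  0101
Read columns: 0100110111101001

0100110111101001


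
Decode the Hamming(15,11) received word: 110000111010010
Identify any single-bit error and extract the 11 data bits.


Syndrome = 0: no error detected

Data: 00011010010 (no errors)


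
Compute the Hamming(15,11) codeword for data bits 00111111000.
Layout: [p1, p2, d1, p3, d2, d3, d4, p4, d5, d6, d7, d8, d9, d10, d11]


Parity bits: p1=1, p2=0, p3=1, p4=0

100101101111000


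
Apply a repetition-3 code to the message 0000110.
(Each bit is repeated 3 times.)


Each bit -> 3 copies

000000000000111111000


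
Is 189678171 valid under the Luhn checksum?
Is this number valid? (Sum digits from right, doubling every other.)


Luhn sum = 41
41 mod 10 = 1

Invalid (Luhn sum mod 10 = 1)


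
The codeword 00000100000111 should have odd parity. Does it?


Number of 1s: 4

No, parity error (4 ones)


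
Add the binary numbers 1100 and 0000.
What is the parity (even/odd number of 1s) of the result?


1100 = 12
0000 = 0
Sum = 12 = 1100
1s count = 2

even parity (2 ones in 1100)


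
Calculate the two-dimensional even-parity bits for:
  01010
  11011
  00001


Row parities: 001
Column parities: 10000

Row P: 001, Col P: 10000, Corner: 1


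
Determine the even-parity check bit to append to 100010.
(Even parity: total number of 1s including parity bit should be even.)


Number of 1s in data: 2
Parity bit: 0

0


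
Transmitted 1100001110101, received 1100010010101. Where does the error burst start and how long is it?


XOR: 0000011100000

Burst at position 5, length 3


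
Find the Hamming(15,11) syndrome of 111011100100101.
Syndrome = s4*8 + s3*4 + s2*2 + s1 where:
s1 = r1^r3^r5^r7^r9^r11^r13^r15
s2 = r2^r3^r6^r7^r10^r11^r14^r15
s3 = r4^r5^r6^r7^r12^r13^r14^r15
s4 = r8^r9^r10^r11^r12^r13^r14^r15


s1=0, s2=0, s3=1, s4=1

Syndrome = 12 (error at position 12)


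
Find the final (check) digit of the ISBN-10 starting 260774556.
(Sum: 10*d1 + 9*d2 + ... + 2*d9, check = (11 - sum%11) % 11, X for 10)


Weighted sum: 232
232 mod 11 = 1

Check digit: X


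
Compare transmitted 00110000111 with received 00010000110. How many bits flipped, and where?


XOR: 00100000001

2 error(s) at position(s): 2, 10


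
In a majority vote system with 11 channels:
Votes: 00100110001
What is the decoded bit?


Ones: 4 out of 11
Threshold: 6

0 (4/11 voted 1)


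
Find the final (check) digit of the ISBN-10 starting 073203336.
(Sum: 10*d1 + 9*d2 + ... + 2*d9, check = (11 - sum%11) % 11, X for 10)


Weighted sum: 149
149 mod 11 = 6

Check digit: 5


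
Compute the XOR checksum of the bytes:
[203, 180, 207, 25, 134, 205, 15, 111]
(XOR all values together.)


XOR chain: 203 ^ 180 ^ 207 ^ 25 ^ 134 ^ 205 ^ 15 ^ 111 = 130

130


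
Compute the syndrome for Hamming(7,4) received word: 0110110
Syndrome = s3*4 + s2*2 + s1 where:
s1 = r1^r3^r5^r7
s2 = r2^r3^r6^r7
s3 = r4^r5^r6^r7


s1=0, s2=1, s3=0

Syndrome = 2 (error at position 2)


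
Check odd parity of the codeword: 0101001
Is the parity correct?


Number of 1s: 3

Yes, parity is correct (3 ones)


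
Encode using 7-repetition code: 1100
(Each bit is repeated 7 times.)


Each bit -> 7 copies

1111111111111100000000000000


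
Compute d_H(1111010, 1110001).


XOR: 0001011
Count of 1s: 3

3


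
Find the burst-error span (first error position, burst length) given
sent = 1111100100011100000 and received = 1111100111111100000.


XOR: 0000000011100000000

Burst at position 8, length 3


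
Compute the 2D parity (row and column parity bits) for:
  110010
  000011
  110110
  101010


Row parities: 1001
Column parities: 101101

Row P: 1001, Col P: 101101, Corner: 0


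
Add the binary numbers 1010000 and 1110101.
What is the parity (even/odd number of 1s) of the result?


1010000 = 80
1110101 = 117
Sum = 197 = 11000101
1s count = 4

even parity (4 ones in 11000101)


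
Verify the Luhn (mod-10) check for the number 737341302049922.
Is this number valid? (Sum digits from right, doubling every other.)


Luhn sum = 65
65 mod 10 = 5

Invalid (Luhn sum mod 10 = 5)


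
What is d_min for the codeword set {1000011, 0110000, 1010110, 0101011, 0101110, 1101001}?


Comparing all pairs, minimum distance: 2
Can detect 1 errors, correct 0 errors

2


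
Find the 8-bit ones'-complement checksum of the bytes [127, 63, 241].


Sum = 431 mod 256 = 175
Complement = 80

80


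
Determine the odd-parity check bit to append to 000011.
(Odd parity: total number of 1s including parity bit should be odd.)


Number of 1s in data: 2
Parity bit: 1

1


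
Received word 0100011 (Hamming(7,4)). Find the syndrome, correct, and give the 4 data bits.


Syndrome = 3: error at position 3

Data: 1011 (corrected bit 3)


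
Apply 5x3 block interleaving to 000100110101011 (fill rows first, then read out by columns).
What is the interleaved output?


Matrix:
  000
  100
  110
  101
  011
Read columns: 011100010100011

011100010100011


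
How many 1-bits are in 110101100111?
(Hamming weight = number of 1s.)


Counting 1s in 110101100111

8


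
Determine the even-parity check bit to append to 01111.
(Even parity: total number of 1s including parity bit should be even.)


Number of 1s in data: 4
Parity bit: 0

0


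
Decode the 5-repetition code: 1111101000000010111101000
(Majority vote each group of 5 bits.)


Groups: 11111, 01000, 00001, 01111, 01000
Majority votes: 10010

10010


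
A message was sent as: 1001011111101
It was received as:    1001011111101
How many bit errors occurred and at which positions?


XOR: 0000000000000

0 errors (received matches sent)


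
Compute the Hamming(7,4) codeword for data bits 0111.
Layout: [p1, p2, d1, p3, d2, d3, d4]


Parity bits: p1=0, p2=0, p3=1

0001111


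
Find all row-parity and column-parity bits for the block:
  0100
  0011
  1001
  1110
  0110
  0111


Row parities: 100101
Column parities: 0001

Row P: 100101, Col P: 0001, Corner: 1


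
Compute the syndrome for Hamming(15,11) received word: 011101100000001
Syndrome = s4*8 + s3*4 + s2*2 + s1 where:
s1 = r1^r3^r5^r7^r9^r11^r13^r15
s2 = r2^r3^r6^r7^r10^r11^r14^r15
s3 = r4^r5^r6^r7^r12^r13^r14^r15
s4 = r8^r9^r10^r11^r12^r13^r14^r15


s1=1, s2=1, s3=0, s4=1

Syndrome = 11 (error at position 11)


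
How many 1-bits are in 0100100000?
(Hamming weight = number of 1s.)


Counting 1s in 0100100000

2


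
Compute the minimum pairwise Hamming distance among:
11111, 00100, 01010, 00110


Comparing all pairs, minimum distance: 1
Can detect 0 errors, correct 0 errors

1


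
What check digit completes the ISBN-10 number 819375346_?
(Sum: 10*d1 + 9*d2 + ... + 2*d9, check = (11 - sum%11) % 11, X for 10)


Weighted sum: 285
285 mod 11 = 10

Check digit: 1


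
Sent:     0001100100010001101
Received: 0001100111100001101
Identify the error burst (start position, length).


XOR: 0000000011110000000

Burst at position 8, length 4


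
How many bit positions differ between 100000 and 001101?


XOR: 101101
Count of 1s: 4

4


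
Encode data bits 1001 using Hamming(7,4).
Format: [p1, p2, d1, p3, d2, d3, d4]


Parity bits: p1=0, p2=0, p3=1

0011001


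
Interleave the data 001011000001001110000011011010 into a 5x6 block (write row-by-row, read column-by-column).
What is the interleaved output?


Matrix:
  001011
  000001
  001110
  000011
  011010
Read columns: 000000000110101001001011111010

000000000110101001001011111010


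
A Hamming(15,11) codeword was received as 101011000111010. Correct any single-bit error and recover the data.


Syndrome = 2: error at position 2

Data: 11100111010 (corrected bit 2)


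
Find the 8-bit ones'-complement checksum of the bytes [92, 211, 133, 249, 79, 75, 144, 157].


Sum = 1140 mod 256 = 116
Complement = 139

139


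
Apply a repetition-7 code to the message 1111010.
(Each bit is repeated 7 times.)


Each bit -> 7 copies

1111111111111111111111111111000000011111110000000


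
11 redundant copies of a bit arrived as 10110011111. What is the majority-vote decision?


Ones: 8 out of 11
Threshold: 6

1 (8/11 voted 1)


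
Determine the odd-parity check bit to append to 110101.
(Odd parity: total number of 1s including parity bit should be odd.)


Number of 1s in data: 4
Parity bit: 1

1


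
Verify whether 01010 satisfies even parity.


Number of 1s: 2

Yes, parity is correct (2 ones)


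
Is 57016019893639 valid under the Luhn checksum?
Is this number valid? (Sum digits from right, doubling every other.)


Luhn sum = 66
66 mod 10 = 6

Invalid (Luhn sum mod 10 = 6)


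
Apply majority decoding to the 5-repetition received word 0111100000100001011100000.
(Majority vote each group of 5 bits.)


Groups: 01111, 00000, 10000, 10111, 00000
Majority votes: 10010

10010


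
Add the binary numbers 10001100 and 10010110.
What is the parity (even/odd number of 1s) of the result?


10001100 = 140
10010110 = 150
Sum = 290 = 100100010
1s count = 3

odd parity (3 ones in 100100010)


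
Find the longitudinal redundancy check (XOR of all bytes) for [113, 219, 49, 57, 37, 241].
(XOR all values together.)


XOR chain: 113 ^ 219 ^ 49 ^ 57 ^ 37 ^ 241 = 118

118


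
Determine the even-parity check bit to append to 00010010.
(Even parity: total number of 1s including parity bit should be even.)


Number of 1s in data: 2
Parity bit: 0

0


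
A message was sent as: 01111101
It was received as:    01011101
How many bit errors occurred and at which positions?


XOR: 00100000

1 error(s) at position(s): 2


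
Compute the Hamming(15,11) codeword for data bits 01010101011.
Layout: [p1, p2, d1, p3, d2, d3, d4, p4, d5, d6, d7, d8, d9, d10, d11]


Parity bits: p1=1, p2=0, p3=1, p4=0

100110100101011


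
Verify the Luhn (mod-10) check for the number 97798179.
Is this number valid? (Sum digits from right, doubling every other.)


Luhn sum = 52
52 mod 10 = 2

Invalid (Luhn sum mod 10 = 2)


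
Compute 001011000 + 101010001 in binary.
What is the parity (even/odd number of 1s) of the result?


001011000 = 88
101010001 = 337
Sum = 425 = 110101001
1s count = 5

odd parity (5 ones in 110101001)


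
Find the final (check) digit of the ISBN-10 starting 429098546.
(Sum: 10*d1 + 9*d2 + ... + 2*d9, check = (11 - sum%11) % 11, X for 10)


Weighted sum: 268
268 mod 11 = 4

Check digit: 7


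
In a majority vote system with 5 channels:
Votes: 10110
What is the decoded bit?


Ones: 3 out of 5
Threshold: 3

1 (3/5 voted 1)


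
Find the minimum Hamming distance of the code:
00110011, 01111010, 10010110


Comparing all pairs, minimum distance: 3
Can detect 2 errors, correct 1 errors

3


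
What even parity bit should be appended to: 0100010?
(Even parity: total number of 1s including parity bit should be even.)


Number of 1s in data: 2
Parity bit: 0

0


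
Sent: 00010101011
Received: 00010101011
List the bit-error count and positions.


XOR: 00000000000

0 errors (received matches sent)


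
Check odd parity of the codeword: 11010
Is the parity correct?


Number of 1s: 3

Yes, parity is correct (3 ones)


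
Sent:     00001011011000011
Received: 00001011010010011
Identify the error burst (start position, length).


XOR: 00000000001010000

Burst at position 10, length 3


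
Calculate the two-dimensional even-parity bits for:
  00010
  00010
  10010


Row parities: 110
Column parities: 10010

Row P: 110, Col P: 10010, Corner: 0


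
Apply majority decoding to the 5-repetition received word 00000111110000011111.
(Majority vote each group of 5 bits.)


Groups: 00000, 11111, 00000, 11111
Majority votes: 0101

0101


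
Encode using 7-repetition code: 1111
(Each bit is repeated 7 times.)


Each bit -> 7 copies

1111111111111111111111111111


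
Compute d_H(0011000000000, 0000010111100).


XOR: 0011010111100
Count of 1s: 7

7


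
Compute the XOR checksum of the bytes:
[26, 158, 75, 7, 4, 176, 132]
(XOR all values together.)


XOR chain: 26 ^ 158 ^ 75 ^ 7 ^ 4 ^ 176 ^ 132 = 248

248


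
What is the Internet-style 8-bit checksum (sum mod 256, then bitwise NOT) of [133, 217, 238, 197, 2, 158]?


Sum = 945 mod 256 = 177
Complement = 78

78


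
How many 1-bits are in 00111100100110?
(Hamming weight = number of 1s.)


Counting 1s in 00111100100110

7


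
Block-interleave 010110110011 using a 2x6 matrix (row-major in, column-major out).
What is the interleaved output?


Matrix:
  010110
  110011
Read columns: 011100101101

011100101101


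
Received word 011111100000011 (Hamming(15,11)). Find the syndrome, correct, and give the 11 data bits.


Syndrome = 0: no error detected

Data: 11110000011 (no errors)


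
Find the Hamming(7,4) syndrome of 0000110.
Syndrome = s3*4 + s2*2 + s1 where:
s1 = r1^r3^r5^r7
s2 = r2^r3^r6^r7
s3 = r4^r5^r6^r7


s1=1, s2=1, s3=0

Syndrome = 3 (error at position 3)


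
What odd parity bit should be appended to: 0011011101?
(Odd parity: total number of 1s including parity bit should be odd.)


Number of 1s in data: 6
Parity bit: 1

1


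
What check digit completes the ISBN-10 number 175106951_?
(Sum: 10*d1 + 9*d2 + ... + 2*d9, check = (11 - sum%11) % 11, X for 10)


Weighted sum: 203
203 mod 11 = 5

Check digit: 6


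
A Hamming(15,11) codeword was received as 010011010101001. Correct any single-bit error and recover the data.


Syndrome = 0: no error detected

Data: 01100101001 (no errors)


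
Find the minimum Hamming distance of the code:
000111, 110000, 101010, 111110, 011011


Comparing all pairs, minimum distance: 2
Can detect 1 errors, correct 0 errors

2


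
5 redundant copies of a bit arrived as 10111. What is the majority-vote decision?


Ones: 4 out of 5
Threshold: 3

1 (4/5 voted 1)


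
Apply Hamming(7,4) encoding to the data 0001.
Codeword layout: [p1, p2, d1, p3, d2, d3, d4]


Parity bits: p1=1, p2=1, p3=1

1101001


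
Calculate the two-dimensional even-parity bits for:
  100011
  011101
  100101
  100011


Row parities: 1011
Column parities: 111000

Row P: 1011, Col P: 111000, Corner: 1


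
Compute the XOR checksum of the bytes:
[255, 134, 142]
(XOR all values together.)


XOR chain: 255 ^ 134 ^ 142 = 247

247


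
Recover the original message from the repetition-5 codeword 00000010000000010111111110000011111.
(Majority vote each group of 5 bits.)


Groups: 00000, 01000, 00000, 10111, 11111, 00000, 11111
Majority votes: 0001101

0001101


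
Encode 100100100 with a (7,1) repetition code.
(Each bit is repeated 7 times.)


Each bit -> 7 copies

111111100000000000000111111100000000000000111111100000000000000


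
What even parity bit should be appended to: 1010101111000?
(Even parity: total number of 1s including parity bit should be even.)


Number of 1s in data: 7
Parity bit: 1

1


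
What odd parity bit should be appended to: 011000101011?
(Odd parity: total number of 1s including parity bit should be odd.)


Number of 1s in data: 6
Parity bit: 1

1


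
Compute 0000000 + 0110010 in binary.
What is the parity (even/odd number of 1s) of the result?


0000000 = 0
0110010 = 50
Sum = 50 = 110010
1s count = 3

odd parity (3 ones in 110010)


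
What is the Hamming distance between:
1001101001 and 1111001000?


XOR: 0110100001
Count of 1s: 4

4


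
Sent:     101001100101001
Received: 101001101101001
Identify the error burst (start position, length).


XOR: 000000001000000

Burst at position 8, length 1


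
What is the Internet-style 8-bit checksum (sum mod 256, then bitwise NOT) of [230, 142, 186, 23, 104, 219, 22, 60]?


Sum = 986 mod 256 = 218
Complement = 37

37


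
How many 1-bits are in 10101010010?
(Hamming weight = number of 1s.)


Counting 1s in 10101010010

5


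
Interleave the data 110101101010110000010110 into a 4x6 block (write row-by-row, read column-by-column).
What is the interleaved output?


Matrix:
  110101
  101010
  110000
  010110
Read columns: 111010110100100101011000

111010110100100101011000


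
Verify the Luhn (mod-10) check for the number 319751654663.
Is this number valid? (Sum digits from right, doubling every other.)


Luhn sum = 53
53 mod 10 = 3

Invalid (Luhn sum mod 10 = 3)


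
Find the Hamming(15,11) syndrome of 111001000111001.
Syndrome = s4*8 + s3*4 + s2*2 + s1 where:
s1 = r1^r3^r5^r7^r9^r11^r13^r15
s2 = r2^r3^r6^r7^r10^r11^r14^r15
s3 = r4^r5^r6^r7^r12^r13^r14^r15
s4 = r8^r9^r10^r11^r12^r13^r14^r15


s1=0, s2=0, s3=1, s4=0

Syndrome = 4 (error at position 4)


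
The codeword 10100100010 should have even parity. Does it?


Number of 1s: 4

Yes, parity is correct (4 ones)


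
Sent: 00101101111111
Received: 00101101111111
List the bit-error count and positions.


XOR: 00000000000000

0 errors (received matches sent)


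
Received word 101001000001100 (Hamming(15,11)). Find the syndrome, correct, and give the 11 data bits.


Syndrome = 5: error at position 5

Data: 11100001100 (corrected bit 5)


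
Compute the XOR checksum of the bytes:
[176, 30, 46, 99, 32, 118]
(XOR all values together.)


XOR chain: 176 ^ 30 ^ 46 ^ 99 ^ 32 ^ 118 = 181

181


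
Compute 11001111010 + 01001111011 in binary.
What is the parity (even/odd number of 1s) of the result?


11001111010 = 1658
01001111011 = 635
Sum = 2293 = 100011110101
1s count = 7

odd parity (7 ones in 100011110101)


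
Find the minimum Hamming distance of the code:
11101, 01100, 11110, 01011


Comparing all pairs, minimum distance: 2
Can detect 1 errors, correct 0 errors

2


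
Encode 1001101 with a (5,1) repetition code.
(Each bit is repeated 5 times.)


Each bit -> 5 copies

11111000000000011111111110000011111


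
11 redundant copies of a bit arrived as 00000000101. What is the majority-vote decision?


Ones: 2 out of 11
Threshold: 6

0 (2/11 voted 1)


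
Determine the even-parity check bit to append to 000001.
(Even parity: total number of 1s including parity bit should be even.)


Number of 1s in data: 1
Parity bit: 1

1


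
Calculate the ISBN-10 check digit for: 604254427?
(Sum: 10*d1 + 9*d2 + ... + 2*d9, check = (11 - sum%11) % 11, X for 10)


Weighted sum: 192
192 mod 11 = 5

Check digit: 6


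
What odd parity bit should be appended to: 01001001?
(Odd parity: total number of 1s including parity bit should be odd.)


Number of 1s in data: 3
Parity bit: 0

0


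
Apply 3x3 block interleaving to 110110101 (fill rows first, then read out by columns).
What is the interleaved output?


Matrix:
  110
  110
  101
Read columns: 111110001

111110001


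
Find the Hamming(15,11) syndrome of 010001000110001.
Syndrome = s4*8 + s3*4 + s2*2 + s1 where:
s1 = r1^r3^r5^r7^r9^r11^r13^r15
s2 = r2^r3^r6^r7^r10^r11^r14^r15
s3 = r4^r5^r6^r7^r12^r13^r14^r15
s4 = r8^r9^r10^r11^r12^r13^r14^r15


s1=0, s2=1, s3=0, s4=1

Syndrome = 10 (error at position 10)


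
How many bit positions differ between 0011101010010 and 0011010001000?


XOR: 0000111011010
Count of 1s: 6

6


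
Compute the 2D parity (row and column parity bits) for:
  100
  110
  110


Row parities: 100
Column parities: 100

Row P: 100, Col P: 100, Corner: 1


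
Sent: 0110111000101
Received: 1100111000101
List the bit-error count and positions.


XOR: 1010000000000

2 error(s) at position(s): 0, 2
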